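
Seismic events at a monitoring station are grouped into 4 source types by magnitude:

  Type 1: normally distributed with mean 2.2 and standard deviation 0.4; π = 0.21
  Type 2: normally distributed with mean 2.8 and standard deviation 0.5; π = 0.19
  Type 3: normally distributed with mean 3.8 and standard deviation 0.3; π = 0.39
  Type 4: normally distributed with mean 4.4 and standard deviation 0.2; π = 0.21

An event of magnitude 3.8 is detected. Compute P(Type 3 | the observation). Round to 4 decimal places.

0.9536

By Bayes' theorem, P(k | x) = w_k f_k(x) / Σ_j w_j f_j(x).
Normal densities:
  L_1 = (1/(0.4·√(2π)))·exp(−(3.8−2.2)²/(2·0.4²)) = 0.997356·exp(-8.00000) = 0.000334576
  L_2 = (1/(0.5·√(2π)))·exp(−(3.8−2.8)²/(2·0.5²)) = 0.797885·exp(-2.00000) = 0.107982
  L_3 = (1/(0.3·√(2π)))·exp(−(3.8−3.8)²/(2·0.3²)) = 1.329808·exp(-0.00000) = 1.32981
  L_4 = (1/(0.2·√(2π)))·exp(−(3.8−4.4)²/(2·0.2²)) = 1.994711·exp(-4.50000) = 0.0221592
Multiply by the mixture weights:
  w_1·L_1 = 0.21 × 0.000334576 = 7.02609e-05
  w_2·L_2 = 0.19 × 0.107982 = 0.0205166
  w_3·L_3 = 0.39 × 1.32981 = 0.518625
  w_4·L_4 = 0.21 × 0.0221592 = 0.00465344
Sum: 7.02609e-05 + 0.0205166 + 0.518625 + 0.00465344 = 0.543865
So the posterior for Type 3 is 0.518625 / 0.543865 ≈ 0.9536.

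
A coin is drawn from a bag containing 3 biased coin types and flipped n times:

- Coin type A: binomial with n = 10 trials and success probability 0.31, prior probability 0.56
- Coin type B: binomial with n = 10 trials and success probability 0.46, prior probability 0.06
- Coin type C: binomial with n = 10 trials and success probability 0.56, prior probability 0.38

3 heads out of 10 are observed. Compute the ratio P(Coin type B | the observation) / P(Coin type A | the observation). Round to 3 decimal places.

0.063

Posterior odds = (π_i f_i(x)) / (π_j f_j(x)); the normalising sum cancels.
Binomial probabilities:
  f_A = C(10,3)·0.31^3·0.69^7 = 120·0.029791·0.0744635 = 0.266201
  f_B = C(10,3)·0.46^3·0.54^7 = 120·0.097336·0.0133893 = 0.156391
  f_C = C(10,3)·0.56^3·0.44^7 = 120·0.175616·0.00319278 = 0.0672844
Posterior odds = (π_B·f_B) / (π_A·f_A) = (0.06·0.156391) / (0.56·0.266201) = 0.00938344 / 0.149073 ≈ 0.063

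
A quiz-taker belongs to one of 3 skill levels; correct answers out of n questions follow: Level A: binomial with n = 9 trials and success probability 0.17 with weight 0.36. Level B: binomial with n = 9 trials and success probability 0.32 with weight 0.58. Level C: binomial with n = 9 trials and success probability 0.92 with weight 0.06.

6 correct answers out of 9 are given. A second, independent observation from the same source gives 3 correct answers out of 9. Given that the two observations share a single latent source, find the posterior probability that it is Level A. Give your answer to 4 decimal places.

0.0124

The responsibility of component k is w_k f_k(x) divided by Σ_j w_j f_j(x).
Since both observations come from the same component, the likelihood for component k is f_k(x₁)·f_k(x₂).
  p_A = [C(9,6)·0.17^6·0.83^3 = 84·2.41376e-05·0.571787 = 0.00115933] × [0.134926] = 0.000156423
  p_B = [C(9,6)·0.32^6·0.68^3 = 84·0.00107374·0.314432 = 0.02836] × [0.272134] = 0.00771771
  p_C = [C(9,6)·0.92^6·0.08^3 = 84·0.606355·0.000512 = 0.0260781] × [1.71468e-05] = 4.47156e-07
Unnormalised posteriors:
  w_A·p_A = 0.36 × 0.000156423 = 5.63124e-05
  w_B·p_B = 0.58 × 0.00771771 = 0.00447627
  w_C·p_C = 0.06 × 4.47156e-07 = 2.68294e-08
Sum: 5.63124e-05 + 0.00447627 + 2.68294e-08 = 0.00453261
P(Level A | x₁,x₂) = 5.63124e-05 / 0.00453261 ≈ 0.0124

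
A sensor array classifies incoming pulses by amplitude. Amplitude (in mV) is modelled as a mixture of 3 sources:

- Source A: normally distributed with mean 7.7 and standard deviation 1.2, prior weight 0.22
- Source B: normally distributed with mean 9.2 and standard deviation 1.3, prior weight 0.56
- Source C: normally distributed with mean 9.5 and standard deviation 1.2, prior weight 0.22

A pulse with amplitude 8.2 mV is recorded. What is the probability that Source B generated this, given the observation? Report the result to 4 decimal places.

0.5427

Apply Bayes' rule: the posterior for each component is proportional to its prior times its likelihood at x.
Evaluate each component's likelihood at the observed value:
  f_A = (1/(1.2·√(2π)))·exp(−(8.2−7.7)²/(2·1.2²)) = 0.332452·exp(-0.08681) = 0.30481
  f_B = (1/(1.3·√(2π)))·exp(−(8.2−9.2)²/(2·1.3²)) = 0.306879·exp(-0.29586) = 0.228285
  f_C = (1/(1.2·√(2π)))·exp(−(8.2−9.5)²/(2·1.2²)) = 0.332452·exp(-0.58681) = 0.184877
Prior × likelihood for each component:
  π_A·f_A = 0.22 × 0.30481 = 0.0670583
  π_B·f_B = 0.56 × 0.228285 = 0.12784
  π_C·f_C = 0.22 × 0.184877 = 0.0406729
Sum: 0.0670583 + 0.12784 + 0.0406729 = 0.235571
P(Source B | data) = 0.12784 / 0.235571 ≈ 0.5427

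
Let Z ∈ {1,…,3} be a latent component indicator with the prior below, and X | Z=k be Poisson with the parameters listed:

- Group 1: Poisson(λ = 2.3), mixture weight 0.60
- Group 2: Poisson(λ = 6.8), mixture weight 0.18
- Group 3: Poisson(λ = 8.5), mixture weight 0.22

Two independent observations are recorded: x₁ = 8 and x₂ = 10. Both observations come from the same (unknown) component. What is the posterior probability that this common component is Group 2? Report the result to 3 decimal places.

0.306

The responsibility of component k is w_k f_k(x) divided by Σ_j w_j f_j(x).
Since both observations come from the same component, the likelihood for component k is f_k(x₁)·f_k(x₂).
  L_1 = [0.00194726] × [0.000114456] = 2.22876e-07
  L_2 = [0.126284] × [0.0648819] = 0.00819355
  L_3 = [0.137508] × [0.110388] = 0.0151793
Unnormalised posteriors:
  w_1·L_1 = 0.60 × 2.22876e-07 = 1.33725e-07
  w_2·L_2 = 0.18 × 0.00819355 = 0.00147484
  w_3·L_3 = 0.22 × 0.0151793 = 0.00333944
Evidence: 1.33725e-07 + 0.00147484 + 0.00333944 = 0.00481441
Responsibility of Group 2: 0.00147484 / 0.00481441 ≈ 0.306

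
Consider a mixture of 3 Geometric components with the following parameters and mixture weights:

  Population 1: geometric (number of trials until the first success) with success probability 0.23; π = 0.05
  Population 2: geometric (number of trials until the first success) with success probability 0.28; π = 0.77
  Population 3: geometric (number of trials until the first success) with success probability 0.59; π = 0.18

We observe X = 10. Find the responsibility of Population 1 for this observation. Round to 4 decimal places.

0.0887

Posterior ∝ prior × likelihood, so P(k | x) ∝ π_k f_k(x); normalise over all components.
Geometric probabilities:
  p_1 = 0.23·(1−0.23)^9 = 0.23·0.0951517 = 0.0218849
  p_2 = 0.28·(1−0.28)^9 = 0.28·0.0519987 = 0.0145596
  p_3 = 0.59·(1−0.59)^9 = 0.59·0.000327382 = 0.000193155
Prior × likelihood for each component:
  π_1·p_1 = 0.05 × 0.0218849 = 0.00109424
  π_2·p_2 = 0.77 × 0.0145596 = 0.0112109
  π_3·p_3 = 0.18 × 0.000193155 = 3.4768e-05
Denominator: 0.00109424 + 0.0112109 + 3.4768e-05 = 0.0123399
P(Population 1 | 10) = 0.00109424 / 0.0123399 ≈ 0.0887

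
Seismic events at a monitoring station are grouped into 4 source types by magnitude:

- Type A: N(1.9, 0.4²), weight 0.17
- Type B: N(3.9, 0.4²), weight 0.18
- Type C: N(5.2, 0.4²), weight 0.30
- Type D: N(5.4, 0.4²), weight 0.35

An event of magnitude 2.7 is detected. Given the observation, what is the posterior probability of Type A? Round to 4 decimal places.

0.9200

Posterior ∝ prior × likelihood, so P(k | x) ∝ w_k f_k(x); normalise over all components.
Normal densities:
  p_A = (1/(0.4·√(2π)))·exp(−(2.7−1.9)²/(2·0.4²)) = 0.997356·exp(-2.00000) = 0.134977
  p_B = (1/(0.4·√(2π)))·exp(−(2.7−3.9)²/(2·0.4²)) = 0.997356·exp(-4.50000) = 0.0110796
  p_C = (1/(0.4·√(2π)))·exp(−(2.7−5.2)²/(2·0.4²)) = 0.997356·exp(-19.53125) = 3.285e-09
  p_D = (1/(0.4·√(2π)))·exp(−(2.7−5.4)²/(2·0.4²)) = 0.997356·exp(-22.78125) = 1.27373e-10
Unnormalised posteriors:
  w_A·p_A = 0.17 × 0.134977 = 0.0229462
  w_B·p_B = 0.18 × 0.0110796 = 0.00199433
  w_C·p_C = 0.30 × 3.285e-09 = 9.85501e-10
  w_D·p_D = 0.35 × 1.27373e-10 = 4.45807e-11
Marginal: 0.0229462 + 0.00199433 + 9.85501e-10 + 4.45807e-11 = 0.0249405
P(Type A | x) = 0.0229462 / 0.0249405 ≈ 0.9200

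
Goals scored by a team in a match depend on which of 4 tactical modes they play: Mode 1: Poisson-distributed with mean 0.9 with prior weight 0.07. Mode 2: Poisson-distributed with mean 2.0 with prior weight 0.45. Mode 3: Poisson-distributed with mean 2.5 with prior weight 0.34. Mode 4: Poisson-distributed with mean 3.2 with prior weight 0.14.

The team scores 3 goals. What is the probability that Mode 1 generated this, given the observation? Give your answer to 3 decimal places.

0.018

Apply Bayes' rule: the posterior for each component is proportional to its prior times its likelihood at x.
Poisson probabilities:
  f_1 = 0.0493982
  f_2 = 0.180447
  f_3 = 0.213763
  f_4 = 0.222616
Multiply by the mixture weights:
  π_1·f_1 = 0.07 × 0.0493982 = 0.00345787
  π_2·f_2 = 0.45 × 0.180447 = 0.0812012
  π_3·f_3 = 0.34 × 0.213763 = 0.0726794
  π_4·f_4 = 0.14 × 0.222616 = 0.0311662
Evidence: 0.00345787 + 0.0812012 + 0.0726794 + 0.0311662 = 0.188505
P(Mode 1 | data) = 0.00345787 / 0.188505 ≈ 0.018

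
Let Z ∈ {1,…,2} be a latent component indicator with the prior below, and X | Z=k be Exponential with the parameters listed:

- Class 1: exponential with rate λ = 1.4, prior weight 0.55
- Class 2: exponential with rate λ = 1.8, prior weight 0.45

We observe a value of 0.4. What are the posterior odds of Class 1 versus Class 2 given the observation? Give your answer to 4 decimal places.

Posterior odds = (π_i f_i(x)) / (π_j f_j(x)); the normalising sum cancels.
Component likelihoods at x = 0.4:
  f_1 = 0.799693
  f_2 = 0.876154
Odds = (0.55/0.45) × (0.799693/0.876154) = 1.22222 × 0.912731 ≈ 1.1156

1.1156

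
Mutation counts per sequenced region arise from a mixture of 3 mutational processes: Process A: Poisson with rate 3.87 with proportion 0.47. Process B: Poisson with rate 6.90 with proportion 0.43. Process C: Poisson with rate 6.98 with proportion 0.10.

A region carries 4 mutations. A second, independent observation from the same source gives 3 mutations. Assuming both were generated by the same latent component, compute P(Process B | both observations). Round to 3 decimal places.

0.106

Apply Bayes' rule: the posterior for each component is proportional to its prior times its likelihood at x.
Since both observations come from the same component, the likelihood for component k is f_k(x₁)·f_k(x₂).
  p_A = [e^(−3.87)·3.87^4/4! = 0.194945] × [0.201494] = 0.0392803
  p_B = [e^(−6.90)·6.90^4/4! = 0.0951816] × [0.0551778] = 0.00525191
  p_C = [e^(−6.98)·6.98^4/4! = 0.09201] × [0.0527278] = 0.00485148
Multiply by the mixture weights:
  π_A·p_A = 0.47 × 0.0392803 = 0.0184617
  π_B·p_B = 0.43 × 0.00525191 = 0.00225832
  π_C·p_C = 0.10 × 0.00485148 = 0.000485148
Normaliser: 0.0184617 + 0.00225832 + 0.000485148 = 0.0212052
P(Process B | x₁, x₂) = 0.00225832 / 0.0212052 ≈ 0.106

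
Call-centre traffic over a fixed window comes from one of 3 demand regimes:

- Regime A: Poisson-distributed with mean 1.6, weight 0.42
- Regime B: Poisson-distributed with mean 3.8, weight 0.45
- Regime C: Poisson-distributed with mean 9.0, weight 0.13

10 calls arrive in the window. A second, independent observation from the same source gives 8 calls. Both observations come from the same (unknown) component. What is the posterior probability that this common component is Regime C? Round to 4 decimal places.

P(component k | x) = P(Z=k)·f_k(x) / marginal(x), where marginal(x) = Σ_j P(Z=j)·f_j(x).
Since both observations come from the same component, the likelihood for component k is f_k(x₁)·f_k(x₂).
  L_A = [e^(−1.6)·1.6^10/10! = 6.11738e-06] × [0.000215064] = 1.31563e-09
  L_B = [e^(−3.8)·3.8^10/10! = 0.00387038] × [0.0241229] = 9.33648e-05
  L_C = [e^(−9.0)·9.0^10/10! = 0.11858] × [0.131756] = 0.0156236
Prior × likelihood for each component:
  P(Z=A)·L_A = 0.42 × 1.31563e-09 = 5.52565e-10
  P(Z=B)·L_B = 0.45 × 9.33648e-05 = 4.20142e-05
  P(Z=C)·L_C = 0.13 × 0.0156236 = 0.00203107
Evidence: 5.52565e-10 + 4.20142e-05 + 0.00203107 = 0.00207308
So the posterior for Regime C is 0.00203107 / 0.00207308 ≈ 0.9797.

0.9797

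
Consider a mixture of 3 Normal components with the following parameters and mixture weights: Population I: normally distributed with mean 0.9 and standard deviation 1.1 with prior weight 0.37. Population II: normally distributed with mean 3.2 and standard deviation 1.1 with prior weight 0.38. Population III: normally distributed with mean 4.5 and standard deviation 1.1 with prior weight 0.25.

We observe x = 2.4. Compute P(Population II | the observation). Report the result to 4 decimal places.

0.6101

By Bayes' theorem, P(k | x) = π_k f_k(x) / Σ_j π_j f_j(x).
Component likelihoods at x = 2.4:
  L_I = (1/(1.1·√(2π)))·exp(−(2.4−0.9)²/(2·1.1²)) = 0.362675·exp(-0.92975) = 0.14313
  L_II = (1/(1.1·√(2π)))·exp(−(2.4−3.2)²/(2·1.1²)) = 0.362675·exp(-0.26446) = 0.278396
  L_III = (1/(1.1·√(2π)))·exp(−(2.4−4.5)²/(2·1.1²)) = 0.362675·exp(-1.82231) = 0.0586268
Multiply by the mixture weights:
  π_I·L_I = 0.37 × 0.14313 = 0.0529582
  π_II·L_II = 0.38 × 0.278396 = 0.10579
  π_III·L_III = 0.25 × 0.0586268 = 0.0146567
Evidence: 0.0529582 + 0.10579 + 0.0146567 = 0.173405
So the posterior for Population II is 0.10579 / 0.173405 ≈ 0.6101.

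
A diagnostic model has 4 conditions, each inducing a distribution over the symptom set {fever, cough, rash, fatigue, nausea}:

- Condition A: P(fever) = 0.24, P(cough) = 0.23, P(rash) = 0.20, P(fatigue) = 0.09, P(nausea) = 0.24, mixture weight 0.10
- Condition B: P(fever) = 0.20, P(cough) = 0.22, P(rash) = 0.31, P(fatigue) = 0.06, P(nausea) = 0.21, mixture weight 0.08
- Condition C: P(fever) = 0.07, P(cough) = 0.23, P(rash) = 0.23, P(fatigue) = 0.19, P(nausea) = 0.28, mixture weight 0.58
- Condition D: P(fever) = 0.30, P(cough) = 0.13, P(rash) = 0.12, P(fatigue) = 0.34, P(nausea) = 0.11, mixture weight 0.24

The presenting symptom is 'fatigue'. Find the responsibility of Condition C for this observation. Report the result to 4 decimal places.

0.5360

Posterior ∝ prior × likelihood, so P(k | x) ∝ π_k f_k(x); normalise over all components.
Component likelihoods at x = 'fatigue':
  p_A = 0.09
  p_B = 0.06
  p_C = 0.19
  p_D = 0.34
Unnormalised posteriors:
  π_A·p_A = 0.10 × 0.09 = 0.009
  π_B·p_B = 0.08 × 0.06 = 0.0048
  π_C·p_C = 0.58 × 0.19 = 0.1102
  π_D·p_D = 0.24 × 0.34 = 0.0816
Denominator: 0.009 + 0.0048 + 0.1102 + 0.0816 = 0.2056
Responsibility of Condition C: 0.1102 / 0.2056 ≈ 0.5360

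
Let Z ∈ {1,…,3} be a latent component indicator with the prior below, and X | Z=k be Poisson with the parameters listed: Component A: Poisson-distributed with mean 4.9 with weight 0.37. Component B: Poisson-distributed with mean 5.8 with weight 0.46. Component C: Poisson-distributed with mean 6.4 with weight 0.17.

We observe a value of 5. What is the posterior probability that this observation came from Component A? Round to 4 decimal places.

0.3900

By Bayes' theorem, P(k | x) = π_k f_k(x) / Σ_j π_j f_j(x).
Evaluate each component's likelihood at the observed value:
  p_A = 0.17529
  p_B = 0.165596
  p_C = 0.148674
Prior × likelihood for each component:
  π_A·p_A = 0.37 × 0.17529 = 0.0648572
  π_B·p_B = 0.46 × 0.165596 = 0.0761743
  π_C·p_C = 0.17 × 0.148674 = 0.0252745
Marginal: 0.0648572 + 0.0761743 + 0.0252745 = 0.166306
Responsibility of Component A: 0.0648572 / 0.166306 ≈ 0.3900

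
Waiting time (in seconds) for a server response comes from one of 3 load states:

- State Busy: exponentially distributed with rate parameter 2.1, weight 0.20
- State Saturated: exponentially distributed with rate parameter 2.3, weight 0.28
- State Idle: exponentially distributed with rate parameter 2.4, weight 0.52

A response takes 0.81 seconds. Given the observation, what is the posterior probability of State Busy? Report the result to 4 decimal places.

0.2158

The responsibility of component k is P(Z=k) f_k(x) divided by Σ_j P(Z=j) f_j(x).
Component likelihoods at x = 0.81 seconds:
  L_Busy = 2.1·e^(−2.1·0.81) = 2.1·e^(−1.7010) = 0.383252
  L_Saturated = 2.3·e^(−2.3·0.81) = 2.3·e^(−1.8630) = 0.356975
  L_Idle = 2.4·e^(−2.4·0.81) = 2.4·e^(−1.9440) = 0.343513
Weight by the priors:
  P(Z=Busy)·L_Busy = 0.20 × 0.383252 = 0.0766504
  P(Z=Saturated)·L_Saturated = 0.28 × 0.356975 = 0.0999529
  P(Z=Idle)·L_Idle = 0.52 × 0.343513 = 0.178627
Evidence: 0.0766504 + 0.0999529 + 0.178627 = 0.35523
P(State Busy | the observation) = 0.0766504 / 0.35523 ≈ 0.2158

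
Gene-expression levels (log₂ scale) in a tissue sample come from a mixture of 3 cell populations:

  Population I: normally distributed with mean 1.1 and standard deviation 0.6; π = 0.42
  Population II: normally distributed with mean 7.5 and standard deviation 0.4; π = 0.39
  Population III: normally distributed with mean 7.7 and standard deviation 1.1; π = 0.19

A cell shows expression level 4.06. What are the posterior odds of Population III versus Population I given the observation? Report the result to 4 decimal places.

Posterior odds = (π_i f_i(x)) / (π_j f_j(x)); the normalising sum cancels.
Component likelihoods at x = 4.06:
  L_I = 3.45046e-06
  L_II = 8.68241e-17
  L_III = 0.00151963
Odds = (0.19/0.42) × (0.00151963/3.45046e-06) = 0.452381 × 440.412 ≈ 199.2342

199.2342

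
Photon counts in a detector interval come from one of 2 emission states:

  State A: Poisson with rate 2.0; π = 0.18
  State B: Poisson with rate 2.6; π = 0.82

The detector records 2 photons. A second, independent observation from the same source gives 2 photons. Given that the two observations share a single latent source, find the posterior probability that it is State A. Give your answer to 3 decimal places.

0.203

P(component k | x) = P(Z=k)·f_k(x) / marginal(x), where marginal(x) = Σ_j P(Z=j)·f_j(x).
Since both observations come from the same component, the likelihood for component k is f_k(x₁)·f_k(x₂).
  L_A = [0.270671] × [0.270671] = 0.0732626
  L_B = [0.251045] × [0.251045] = 0.0630234
Multiply by the mixture weights:
  P(Z=A)·L_A = 0.18 × 0.0732626 = 0.0131873
  P(Z=B)·L_B = 0.82 × 0.0630234 = 0.0516792
Evidence: 0.0131873 + 0.0516792 = 0.0648665
P(State A | x) ≈ 0.203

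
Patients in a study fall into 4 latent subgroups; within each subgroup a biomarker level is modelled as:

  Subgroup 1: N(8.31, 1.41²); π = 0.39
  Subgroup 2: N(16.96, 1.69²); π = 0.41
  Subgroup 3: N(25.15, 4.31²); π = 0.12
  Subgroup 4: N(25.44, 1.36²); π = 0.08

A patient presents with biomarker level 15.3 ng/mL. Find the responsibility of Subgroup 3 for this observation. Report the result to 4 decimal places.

0.0135

P(component k | x) = w_k·f_k(x) / marginal(x), where marginal(x) = Σ_j w_j·f_j(x).
Evaluate each component's likelihood at the observed value:
  p_1 = (1/(1.41·√(2π)))·exp(−(15.3−8.31)²/(2·1.41²)) = 0.282938·exp(-12.28814) = 1.30323e-06
  p_2 = (1/(1.69·√(2π)))·exp(−(15.3−16.96)²/(2·1.69²)) = 0.236061·exp(-0.48241) = 0.145719
  p_3 = (1/(4.31·√(2π)))·exp(−(15.3−25.15)²/(2·4.31²)) = 0.092562·exp(-2.61149) = 0.00679639
  p_4 = (1/(1.36·√(2π)))·exp(−(15.3−25.44)²/(2·1.36²)) = 0.293340·exp(-27.79509) = 2.48953e-13
Prior × likelihood for each component:
  w_1·p_1 = 0.39 × 1.30323e-06 = 5.08258e-07
  w_2·p_2 = 0.41 × 0.145719 = 0.0597449
  w_3·p_3 = 0.12 × 0.00679639 = 0.000815567
  w_4·p_4 = 0.08 × 2.48953e-13 = 1.99162e-14
Normaliser: 5.08258e-07 + 0.0597449 + 0.000815567 + 1.99162e-14 = 0.060561
P(Subgroup 3 | 15.3 ng/mL) ≈ 0.0135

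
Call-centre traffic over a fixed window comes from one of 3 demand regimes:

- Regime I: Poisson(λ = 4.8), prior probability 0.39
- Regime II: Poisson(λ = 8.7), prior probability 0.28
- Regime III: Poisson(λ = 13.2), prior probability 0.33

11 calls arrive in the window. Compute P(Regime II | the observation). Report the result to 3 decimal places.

By Bayes' theorem, P(k | x) = w_k f_k(x) / Σ_j w_j f_j(x).
Poisson probabilities:
  f_I = 0.00642517
  f_II = 0.0901974
  f_III = 0.0982812
Multiply by the mixture weights:
  w_I·f_I = 0.39 × 0.00642517 = 0.00250581
  w_II·f_II = 0.28 × 0.0901974 = 0.0252553
  w_III·f_III = 0.33 × 0.0982812 = 0.0324328
Normaliser: 0.00250581 + 0.0252553 + 0.0324328 = 0.0601939
So the posterior for Regime II is 0.0252553 / 0.0601939 ≈ 0.420.

0.420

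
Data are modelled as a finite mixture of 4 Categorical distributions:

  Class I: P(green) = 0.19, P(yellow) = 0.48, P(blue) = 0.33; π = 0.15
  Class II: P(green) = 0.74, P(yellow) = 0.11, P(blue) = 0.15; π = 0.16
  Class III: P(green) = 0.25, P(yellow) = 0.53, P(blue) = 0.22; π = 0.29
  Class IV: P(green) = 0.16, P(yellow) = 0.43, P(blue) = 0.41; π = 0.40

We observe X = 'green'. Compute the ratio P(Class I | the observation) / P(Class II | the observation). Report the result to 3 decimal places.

Since P(k|x) ∝ P(Z=k) f_k(x), the posterior odds are P(Z=i) f_i(x) / (P(Z=j) f_j(x)).
Evaluate each component's likelihood at the observed value:
  L_I = P(green | comp) = 0.19
  L_II = P(green | comp) = 0.74
  L_III = P(green | comp) = 0.25
  L_IV = P(green | comp) = 0.16
Posterior odds = (P(Z=I)·L_I) / (P(Z=II)·L_II) = (0.15·0.19) / (0.16·0.74) = 0.0285 / 0.1184 ≈ 0.241

0.241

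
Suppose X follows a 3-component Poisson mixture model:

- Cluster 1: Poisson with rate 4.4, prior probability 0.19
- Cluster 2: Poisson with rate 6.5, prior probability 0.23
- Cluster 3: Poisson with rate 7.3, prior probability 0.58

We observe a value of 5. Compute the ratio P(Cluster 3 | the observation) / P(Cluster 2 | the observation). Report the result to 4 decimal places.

Only the two components matter; the odds are (π_i f_i(x)) / (π_j f_j(x)).
Poisson probabilities:
  p_1 = 0.168728
  p_2 = 0.145369
  p_3 = 0.116703
0.0676879 / 0.0334348 ≈ 2.0245

2.0245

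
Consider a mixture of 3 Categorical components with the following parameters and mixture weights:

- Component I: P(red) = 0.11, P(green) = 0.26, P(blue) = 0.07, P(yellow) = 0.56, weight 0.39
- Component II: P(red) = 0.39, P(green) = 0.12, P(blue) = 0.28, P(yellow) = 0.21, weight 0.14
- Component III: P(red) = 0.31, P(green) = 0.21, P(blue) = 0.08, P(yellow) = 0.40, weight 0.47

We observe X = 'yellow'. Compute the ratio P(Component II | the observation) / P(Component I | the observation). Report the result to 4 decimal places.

0.1346

Since P(k|x) ∝ w_k f_k(x), the posterior odds are w_i f_i(x) / (w_j f_j(x)).
Categorical probabilities:
  p_I = P(yellow | comp) = 0.56
  p_II = P(yellow | comp) = 0.21
  p_III = P(yellow | comp) = 0.40
0.0294 / 0.2184 ≈ 0.1346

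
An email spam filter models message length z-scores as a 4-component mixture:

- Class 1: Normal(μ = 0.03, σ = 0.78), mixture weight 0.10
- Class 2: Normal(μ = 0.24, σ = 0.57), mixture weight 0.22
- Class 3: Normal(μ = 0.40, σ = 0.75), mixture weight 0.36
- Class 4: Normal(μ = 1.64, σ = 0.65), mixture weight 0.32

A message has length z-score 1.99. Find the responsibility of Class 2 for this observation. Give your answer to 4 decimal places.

0.0071

P(component k | x) = w_k·f_k(x) / marginal(x), where marginal(x) = Σ_j w_j·f_j(x).
Normal densities:
  p_1 = (1/(0.78·√(2π)))·exp(−(1.99−0.03)²/(2·0.78²)) = 0.511464·exp(-3.15713) = 0.0217615
  p_2 = (1/(0.57·√(2π)))·exp(−(1.99−0.24)²/(2·0.57²)) = 0.699899·exp(-4.71299) = 0.00628363
  p_3 = (1/(0.75·√(2π)))·exp(−(1.99−0.40)²/(2·0.75²)) = 0.531923·exp(-2.24720) = 0.0562215
  p_4 = (1/(0.65·√(2π)))·exp(−(1.99−1.64)²/(2·0.65²)) = 0.613757·exp(-0.14497) = 0.53093
Unnormalised posteriors:
  w_1·p_1 = 0.10 × 0.0217615 = 0.00217615
  w_2·p_2 = 0.22 × 0.00628363 = 0.0013824
  w_3·p_3 = 0.36 × 0.0562215 = 0.0202397
  w_4·p_4 = 0.32 × 0.53093 = 0.169897
Sum: 0.00217615 + 0.0013824 + 0.0202397 + 0.169897 = 0.193696
Responsibility of Class 2: 0.0013824 / 0.193696 ≈ 0.0071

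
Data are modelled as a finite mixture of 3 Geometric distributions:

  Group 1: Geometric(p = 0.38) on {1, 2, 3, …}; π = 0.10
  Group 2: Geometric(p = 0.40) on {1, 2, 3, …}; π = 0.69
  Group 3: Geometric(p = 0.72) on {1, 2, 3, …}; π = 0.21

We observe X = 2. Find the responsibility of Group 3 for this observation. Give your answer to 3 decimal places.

Posterior ∝ prior × likelihood, so P(k | x) ∝ π_k f_k(x); normalise over all components.
Evaluate each component's likelihood at the observed value:
  p_1 = 0.38·(1−0.38)^1 = 0.38·0.62 = 0.2356
  p_2 = 0.40·(1−0.40)^1 = 0.40·0.6 = 0.24
  p_3 = 0.72·(1−0.72)^1 = 0.72·0.28 = 0.2016
Weight by the priors:
  π_1·p_1 = 0.10 × 0.2356 = 0.02356
  π_2·p_2 = 0.69 × 0.24 = 0.1656
  π_3·p_3 = 0.21 × 0.2016 = 0.042336
Sum: 0.02356 + 0.1656 + 0.042336 = 0.231496
So the posterior for Group 3 is 0.042336 / 0.231496 ≈ 0.183.

0.183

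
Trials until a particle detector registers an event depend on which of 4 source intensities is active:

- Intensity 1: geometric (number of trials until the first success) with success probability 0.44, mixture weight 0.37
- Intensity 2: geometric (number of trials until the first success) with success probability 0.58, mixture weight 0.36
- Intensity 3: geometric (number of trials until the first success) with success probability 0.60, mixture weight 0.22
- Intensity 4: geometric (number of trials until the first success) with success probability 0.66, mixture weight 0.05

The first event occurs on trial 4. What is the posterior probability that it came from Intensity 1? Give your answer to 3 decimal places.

The responsibility of component k is w_k f_k(x) divided by Σ_j w_j f_j(x).
Evaluate each component's likelihood at the observed value:
  p_1 = 0.077271
  p_2 = 0.042971
  p_3 = 0.0384
  p_4 = 0.0259406
Unnormalised posteriors:
  w_1·p_1 = 0.37 × 0.077271 = 0.0285903
  w_2·p_2 = 0.36 × 0.042971 = 0.0154696
  w_3·p_3 = 0.22 × 0.0384 = 0.008448
  w_4·p_4 = 0.05 × 0.0259406 = 0.00129703
Normaliser: 0.0285903 + 0.0154696 + 0.008448 + 0.00129703 = 0.0538049
P(Intensity 1 | the observation) = 0.0285903 / 0.0538049 ≈ 0.531

0.531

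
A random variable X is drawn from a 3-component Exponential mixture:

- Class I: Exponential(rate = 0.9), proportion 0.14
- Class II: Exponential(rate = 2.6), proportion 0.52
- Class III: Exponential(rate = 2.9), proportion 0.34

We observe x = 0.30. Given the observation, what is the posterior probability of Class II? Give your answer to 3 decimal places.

0.549

Apply Bayes' rule: the posterior for each component is proportional to its prior times its likelihood at x.
Evaluate each component's likelihood at the observed value:
  f_I = 0.9·e^(−0.9·0.30) = 0.9·e^(−0.2700) = 0.687042
  f_II = 2.6·e^(−2.6·0.30) = 2.6·e^(−0.7800) = 1.19186
  f_III = 2.9·e^(−2.9·0.30) = 2.9·e^(−0.8700) = 1.21496
Prior × likelihood for each component:
  P(Z=I)·f_I = 0.14 × 0.687042 = 0.0961858
  P(Z=II)·f_II = 0.52 × 1.19186 = 0.619765
  P(Z=III)·f_III = 0.34 × 1.21496 = 0.413086
Marginal: 0.0961858 + 0.619765 + 0.413086 = 1.12904
So the posterior for Class II is 0.619765 / 1.12904 ≈ 0.549.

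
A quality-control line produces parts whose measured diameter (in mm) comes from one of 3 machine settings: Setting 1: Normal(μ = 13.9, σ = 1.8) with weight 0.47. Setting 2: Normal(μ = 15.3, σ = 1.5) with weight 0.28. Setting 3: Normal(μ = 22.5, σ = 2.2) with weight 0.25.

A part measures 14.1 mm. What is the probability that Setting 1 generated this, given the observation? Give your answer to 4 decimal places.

0.6568

The responsibility of component k is π_k f_k(x) divided by Σ_j π_j f_j(x).
Normal densities:
  p_1 = (1/(1.8·√(2π)))·exp(−(14.1−13.9)²/(2·1.8²)) = 0.221635·exp(-0.00617) = 0.220271
  p_2 = (1/(1.5·√(2π)))·exp(−(14.1−15.3)²/(2·1.5²)) = 0.265962·exp(-0.32000) = 0.193128
  p_3 = (1/(2.2·√(2π)))·exp(−(14.1−22.5)²/(2·2.2²)) = 0.181337·exp(-7.28926) = 0.000123824
Multiply by the mixture weights:
  π_1·p_1 = 0.47 × 0.220271 = 0.103527
  π_2·p_2 = 0.28 × 0.193128 = 0.0540758
  π_3·p_3 = 0.25 × 0.000123824 = 3.09559e-05
Denominator: 0.103527 + 0.0540758 + 3.09559e-05 = 0.157634
P(Setting 1 | the observation) ≈ 0.6568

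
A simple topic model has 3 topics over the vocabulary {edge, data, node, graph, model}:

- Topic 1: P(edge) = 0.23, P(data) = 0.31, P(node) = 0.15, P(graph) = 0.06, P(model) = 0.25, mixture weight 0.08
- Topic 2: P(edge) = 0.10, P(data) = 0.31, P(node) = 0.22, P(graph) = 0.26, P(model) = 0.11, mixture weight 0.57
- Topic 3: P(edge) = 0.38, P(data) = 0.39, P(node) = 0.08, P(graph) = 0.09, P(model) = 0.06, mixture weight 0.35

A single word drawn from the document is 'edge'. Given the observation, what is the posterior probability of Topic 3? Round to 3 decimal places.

0.638

Apply Bayes' rule: the posterior for each component is proportional to its prior times its likelihood at x.
Evaluate each component's likelihood at the observed value:
  L_1 = 0.23
  L_2 = 0.1
  L_3 = 0.38
Prior × likelihood for each component:
  P(Z=1)·L_1 = 0.08 × 0.23 = 0.0184
  P(Z=2)·L_2 = 0.57 × 0.1 = 0.057
  P(Z=3)·L_3 = 0.35 × 0.38 = 0.133
Sum: 0.0184 + 0.057 + 0.133 = 0.2084
So the posterior for Topic 3 is 0.133 / 0.2084 ≈ 0.638.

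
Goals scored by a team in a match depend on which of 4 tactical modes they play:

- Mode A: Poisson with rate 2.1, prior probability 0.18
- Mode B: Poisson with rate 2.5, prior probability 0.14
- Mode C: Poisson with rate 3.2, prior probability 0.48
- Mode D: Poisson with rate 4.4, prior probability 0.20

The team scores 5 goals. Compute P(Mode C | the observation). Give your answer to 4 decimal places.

P(component k | x) = π_k·f_k(x) / marginal(x), where marginal(x) = Σ_j π_j·f_j(x).
Evaluate each component's likelihood at the observed value:
  f_A = 0.041677
  f_B = 0.0668009
  f_C = 0.113979
  f_D = 0.168728
Prior × likelihood for each component:
  π_A·f_A = 0.18 × 0.041677 = 0.00750187
  π_B·f_B = 0.14 × 0.0668009 = 0.00935213
  π_C·f_C = 0.48 × 0.113979 = 0.0547101
  π_D·f_D = 0.20 × 0.168728 = 0.0337455
Sum: 0.00750187 + 0.00935213 + 0.0547101 + 0.0337455 = 0.10531
Responsibility of Mode C: 0.0547101 / 0.10531 ≈ 0.5195

0.5195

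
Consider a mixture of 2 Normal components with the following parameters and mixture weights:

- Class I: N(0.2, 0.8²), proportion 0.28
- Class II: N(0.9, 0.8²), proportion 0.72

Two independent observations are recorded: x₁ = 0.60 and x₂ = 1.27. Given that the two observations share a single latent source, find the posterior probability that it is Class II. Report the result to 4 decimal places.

0.8565

Apply Bayes' rule: the posterior for each component is proportional to its prior times its likelihood at x.
Since both observations come from the same component, the likelihood for component k is f_k(x₁)·f_k(x₂).
  L_I = [(1/(0.8·√(2π)))·exp(−(0.60−0.2)²/(2·0.8²)) = 0.498678·exp(-0.12500) = 0.440082] × [0.203875] = 0.0897217
  L_II = [(1/(0.8·√(2π)))·exp(−(0.60−0.9)²/(2·0.8²)) = 0.498678·exp(-0.07031) = 0.464819] × [0.448096] = 0.208283
Multiply by the mixture weights:
  w_I·L_I = 0.28 × 0.0897217 = 0.0251221
  w_II·L_II = 0.72 × 0.208283 = 0.149964
Evidence: 0.0251221 + 0.149964 = 0.175086
P(Class II | x₁,x₂) ≈ 0.8565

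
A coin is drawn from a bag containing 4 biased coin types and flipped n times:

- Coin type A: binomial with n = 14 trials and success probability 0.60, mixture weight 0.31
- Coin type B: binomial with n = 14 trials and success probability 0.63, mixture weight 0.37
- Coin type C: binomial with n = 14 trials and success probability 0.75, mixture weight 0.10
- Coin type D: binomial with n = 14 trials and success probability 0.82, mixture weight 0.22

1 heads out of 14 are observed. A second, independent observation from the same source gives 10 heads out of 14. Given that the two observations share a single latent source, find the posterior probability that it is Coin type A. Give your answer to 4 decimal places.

0.6478

Posterior ∝ prior × likelihood, so P(k | x) ∝ π_k f_k(x); normalise over all components.
Since both observations come from the same component, the likelihood for component k is f_k(x₁)·f_k(x₂).
  f_A = [C(14,1)·0.60^1·0.40^13 = 14·0.6·6.71089e-06 = 5.63714e-05] × [0.154948] = 8.73465e-06
  f_B = [C(14,1)·0.63^1·0.37^13 = 14·0.63·2.43569e-06 = 2.14828e-05] × [0.184776] = 3.96952e-06
  f_C = [C(14,1)·0.75^1·0.25^13 = 14·0.75·1.49012e-08 = 1.56462e-07] × [0.220195] = 3.44521e-08
  f_D = [C(14,1)·0.82^1·0.18^13 = 14·0.82·2.0823e-10 = 2.39048e-09] × [0.144432] = 3.45261e-10
Prior × likelihood for each component:
  π_A·f_A = 0.31 × 8.73465e-06 = 2.70774e-06
  π_B·f_B = 0.37 × 3.96952e-06 = 1.46872e-06
  π_C·f_C = 0.10 × 3.44521e-08 = 3.44521e-09
  π_D·f_D = 0.22 × 3.45261e-10 = 7.59573e-11
Marginal: 2.70774e-06 + 1.46872e-06 + 3.44521e-09 + 7.59573e-11 = 4.17998e-06
So the posterior for Coin type A is 2.70774e-06 / 4.17998e-06 ≈ 0.6478.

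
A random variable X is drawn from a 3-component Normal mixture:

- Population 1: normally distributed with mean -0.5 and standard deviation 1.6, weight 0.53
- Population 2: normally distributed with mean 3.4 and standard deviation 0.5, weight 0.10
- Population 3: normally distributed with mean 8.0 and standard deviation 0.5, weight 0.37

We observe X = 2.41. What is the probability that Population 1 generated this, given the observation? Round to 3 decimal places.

By Bayes' theorem, P(k | x) = π_k f_k(x) / Σ_j π_j f_j(x).
Normal densities:
  L_1 = (1/(1.6·√(2π)))·exp(−(2.41−-0.5)²/(2·1.6²)) = 0.249339·exp(-1.65393) = 0.0476979
  L_2 = (1/(0.5·√(2π)))·exp(−(2.41−3.4)²/(2·0.5²)) = 0.797885·exp(-1.96020) = 0.112366
  L_3 = (1/(0.5·√(2π)))·exp(−(2.41−8.0)²/(2·0.5²)) = 0.797885·exp(-62.49620) = 5.75685e-28
Multiply by the mixture weights:
  π_1·L_1 = 0.53 × 0.0476979 = 0.0252799
  π_2·L_2 = 0.10 × 0.112366 = 0.0112366
  π_3·L_3 = 0.37 × 5.75685e-28 = 2.13004e-28
Denominator: 0.0252799 + 0.0112366 + 2.13004e-28 = 0.0365165
P(Population 1 | 2.41) ≈ 0.692

0.692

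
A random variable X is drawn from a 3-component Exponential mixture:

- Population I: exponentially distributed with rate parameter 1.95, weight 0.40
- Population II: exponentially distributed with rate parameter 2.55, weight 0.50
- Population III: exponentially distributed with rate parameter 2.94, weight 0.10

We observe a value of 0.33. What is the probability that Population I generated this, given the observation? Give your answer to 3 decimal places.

0.383

P(component k | x) = P(Z=k)·f_k(x) / marginal(x), where marginal(x) = Σ_j P(Z=j)·f_j(x).
Evaluate each component's likelihood at the observed value:
  L_I = 1.02463
  L_II = 1.09921
  L_III = 1.11428
Weight by the priors:
  P(Z=I)·L_I = 0.40 × 1.02463 = 0.409851
  P(Z=II)·L_II = 0.50 × 1.09921 = 0.549606
  P(Z=III)·L_III = 0.10 × 1.11428 = 0.111428
Normaliser: 0.409851 + 0.549606 + 0.111428 = 1.07089
P(Population I | 0.33) ≈ 0.383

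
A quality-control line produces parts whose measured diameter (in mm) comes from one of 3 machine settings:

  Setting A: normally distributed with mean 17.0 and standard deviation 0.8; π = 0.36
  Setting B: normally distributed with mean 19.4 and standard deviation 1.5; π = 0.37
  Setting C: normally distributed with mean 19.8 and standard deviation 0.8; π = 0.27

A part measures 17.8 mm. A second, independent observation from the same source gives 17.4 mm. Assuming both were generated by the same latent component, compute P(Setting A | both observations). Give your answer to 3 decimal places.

Apply Bayes' rule: the posterior for each component is proportional to its prior times its likelihood at x.
Since both observations come from the same component, the likelihood for component k is f_k(x₁)·f_k(x₂).
  L_A = [(1/(0.8·√(2π)))·exp(−(17.8−17.0)²/(2·0.8²)) = 0.498678·exp(-0.50000) = 0.302463] × [0.440082] = 0.133109
  L_B = [(1/(1.5·√(2π)))·exp(−(17.8−19.4)²/(2·1.5²)) = 0.265962·exp(-0.56889) = 0.150575] × [0.10934] = 0.0164639
  L_C = [(1/(0.8·√(2π)))·exp(−(17.8−19.8)²/(2·0.8²)) = 0.498678·exp(-3.12500) = 0.0219104] × [0.00553981] = 0.000121379
Weight by the priors:
  w_A·L_A = 0.36 × 0.133109 = 0.0479191
  w_B·L_B = 0.37 × 0.0164639 = 0.00609164
  w_C·L_C = 0.27 × 0.000121379 = 3.27724e-05
Normaliser: 0.0479191 + 0.00609164 + 3.27724e-05 = 0.0540435
Responsibility of Setting A: 0.0479191 / 0.0540435 ≈ 0.887

0.887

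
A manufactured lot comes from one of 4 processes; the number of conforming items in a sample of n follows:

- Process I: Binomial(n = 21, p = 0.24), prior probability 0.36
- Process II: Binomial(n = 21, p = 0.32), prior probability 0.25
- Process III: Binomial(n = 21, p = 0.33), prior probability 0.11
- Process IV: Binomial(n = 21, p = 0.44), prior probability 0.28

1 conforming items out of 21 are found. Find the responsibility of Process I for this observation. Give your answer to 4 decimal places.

0.8795

The responsibility of component k is π_k f_k(x) divided by Σ_j π_j f_j(x).
Component likelihoods at x = 1 conforming items out of 21:
  p_I = C(21,1)·0.24^1·0.76^20 = 21·0.24·0.00413306 = 0.0208306
  p_II = C(21,1)·0.32^1·0.68^20 = 21·0.32·0.000446867 = 0.00300295
  p_III = C(21,1)·0.33^1·0.67^20 = 21·0.33·0.000332274 = 0.00230266
  p_IV = C(21,1)·0.44^1·0.56^20 = 21·0.44·9.19942e-06 = 8.50027e-05
Prior × likelihood for each component:
  π_I·p_I = 0.36 × 0.0208306 = 0.00749903
  π_II·p_II = 0.25 × 0.00300295 = 0.000750737
  π_III·p_III = 0.11 × 0.00230266 = 0.000253292
  π_IV·p_IV = 0.28 × 8.50027e-05 = 2.38007e-05
Marginal: 0.00749903 + 0.000750737 + 0.000253292 + 2.38007e-05 = 0.00852686
So the posterior for Process I is 0.00749903 / 0.00852686 ≈ 0.8795.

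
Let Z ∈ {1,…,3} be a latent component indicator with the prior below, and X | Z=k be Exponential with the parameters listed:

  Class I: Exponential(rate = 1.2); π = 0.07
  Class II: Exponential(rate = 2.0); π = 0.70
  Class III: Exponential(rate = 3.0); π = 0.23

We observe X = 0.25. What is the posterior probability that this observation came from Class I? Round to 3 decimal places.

The responsibility of component k is P(Z=k) f_k(x) divided by Σ_j P(Z=j) f_j(x).
Evaluate each component's likelihood at the observed value:
  f_I = 0.888982
  f_II = 1.21306
  f_III = 1.4171
Multiply by the mixture weights:
  P(Z=I)·f_I = 0.07 × 0.888982 = 0.0622287
  P(Z=II)·f_II = 0.70 × 1.21306 = 0.849143
  P(Z=III)·f_III = 0.23 × 1.4171 = 0.325933
Normaliser: 0.0622287 + 0.849143 + 0.325933 = 1.2373
P(Class I | x) ≈ 0.050

0.050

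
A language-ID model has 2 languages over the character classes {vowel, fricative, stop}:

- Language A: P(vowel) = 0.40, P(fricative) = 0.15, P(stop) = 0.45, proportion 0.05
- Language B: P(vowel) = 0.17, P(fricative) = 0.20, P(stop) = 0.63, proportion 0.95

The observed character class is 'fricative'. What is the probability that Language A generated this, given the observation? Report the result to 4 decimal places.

0.0380

P(component k | x) = π_k·f_k(x) / marginal(x), where marginal(x) = Σ_j π_j·f_j(x).
Categorical probabilities:
  L_A = 0.15
  L_B = 0.2
Prior × likelihood for each component:
  π_A·L_A = 0.05 × 0.15 = 0.0075
  π_B·L_B = 0.95 × 0.2 = 0.19
Marginal: 0.0075 + 0.19 = 0.1975
P(Language A | data) ≈ 0.0380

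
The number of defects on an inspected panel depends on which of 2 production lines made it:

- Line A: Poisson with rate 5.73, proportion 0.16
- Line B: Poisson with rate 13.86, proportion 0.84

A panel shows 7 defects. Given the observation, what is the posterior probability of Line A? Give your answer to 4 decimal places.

0.5717

Posterior ∝ prior × likelihood, so P(k | x) ∝ w_k f_k(x); normalise over all components.
Poisson probabilities:
  L_A = 0.130661
  L_B = 0.0186462
Prior × likelihood for each component:
  w_A·L_A = 0.16 × 0.130661 = 0.0209057
  w_B·L_B = 0.84 × 0.0186462 = 0.0156628
Sum: 0.0209057 + 0.0156628 = 0.0365685
Responsibility of Line A: 0.0209057 / 0.0365685 ≈ 0.5717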